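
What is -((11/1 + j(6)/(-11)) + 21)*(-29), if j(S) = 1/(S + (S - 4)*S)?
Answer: 183715/198 ≈ 927.85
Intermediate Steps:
j(S) = 1/(S + S*(-4 + S)) (j(S) = 1/(S + (-4 + S)*S) = 1/(S + S*(-4 + S)))
-((11/1 + j(6)/(-11)) + 21)*(-29) = -((11/1 + (1/(6*(-3 + 6)))/(-11)) + 21)*(-29) = -((11*1 + ((1/6)/3)*(-1/11)) + 21)*(-29) = -((11 + ((1/6)*(1/3))*(-1/11)) + 21)*(-29) = -((11 + (1/18)*(-1/11)) + 21)*(-29) = -((11 - 1/198) + 21)*(-29) = -(2177/198 + 21)*(-29) = -6335*(-29)/198 = -1*(-183715/198) = 183715/198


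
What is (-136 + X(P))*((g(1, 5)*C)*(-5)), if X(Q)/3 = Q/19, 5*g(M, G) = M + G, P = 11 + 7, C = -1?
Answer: -15180/19 ≈ -798.95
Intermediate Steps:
P = 18
g(M, G) = G/5 + M/5 (g(M, G) = (M + G)/5 = (G + M)/5 = G/5 + M/5)
X(Q) = 3*Q/19 (X(Q) = 3*(Q/19) = 3*Q/19)
(-136 + X(P))*((g(1, 5)*C)*(-5)) = (-136 + (3/19)*18)*((((1/5)*5 + (1/5)*1)*(-1))*(-5)) = (-136 + 54/19)*(((1 + 1/5)*(-1))*(-5)) = -2530*(6/5)*(-1)*(-5)/19 = -(-3036)*(-5)/19 = -2530/19*6 = -15180/19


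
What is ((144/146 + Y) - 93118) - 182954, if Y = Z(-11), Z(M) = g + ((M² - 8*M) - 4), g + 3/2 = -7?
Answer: -40277679/146 ≈ -2.7587e+5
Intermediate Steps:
g = -17/2 (g = -3/2 - 7 = -17/2 ≈ -8.5000)
Z(M) = -25/2 + M² - 8*M (Z(M) = -17/2 + ((M² - 8*M) - 4) = -17/2 + (-4 + M² - 8*M) = -25/2 + M² - 8*M)
Y = 393/2 (Y = -25/2 + (-11)² - 8*(-11) = -25/2 + 121 + 88 = 393/2 ≈ 196.50)
((144/146 + Y) - 93118) - 182954 = ((144/146 + 393/2) - 93118) - 182954 = (((1/146)*144 + 393/2) - 93118) - 182954 = ((72/73 + 393/2) - 93118) - 182954 = (28833/146 - 93118) - 182954 = -13566395/146 - 182954 = -40277679/146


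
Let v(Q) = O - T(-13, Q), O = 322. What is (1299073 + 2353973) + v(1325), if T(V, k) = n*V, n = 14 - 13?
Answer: 3653381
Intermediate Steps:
n = 1
T(V, k) = V (T(V, k) = 1*V = V)
v(Q) = 335 (v(Q) = 322 - 1*(-13) = 322 + 13 = 335)
(1299073 + 2353973) + v(1325) = (1299073 + 2353973) + 335 = 3653046 + 335 = 3653381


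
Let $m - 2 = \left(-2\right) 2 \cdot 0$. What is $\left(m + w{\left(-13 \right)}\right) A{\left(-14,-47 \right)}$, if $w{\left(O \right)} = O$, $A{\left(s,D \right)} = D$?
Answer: $517$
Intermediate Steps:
$m = 2$ ($m = 2 + \left(-2\right) 2 \cdot 0 = 2 - 0 = 2 + 0 = 2$)
$\left(m + w{\left(-13 \right)}\right) A{\left(-14,-47 \right)} = \left(2 - 13\right) \left(-47\right) = \left(-11\right) \left(-47\right) = 517$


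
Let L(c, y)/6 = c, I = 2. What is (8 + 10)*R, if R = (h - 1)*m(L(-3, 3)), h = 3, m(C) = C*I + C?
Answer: -1944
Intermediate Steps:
L(c, y) = 6*c
m(C) = 3*C (m(C) = C*2 + C = 2*C + C = 3*C)
R = -108 (R = (3 - 1)*(3*(6*(-3))) = 2*(3*(-18)) = 2*(-54) = -108)
(8 + 10)*R = (8 + 10)*(-108) = 18*(-108) = -1944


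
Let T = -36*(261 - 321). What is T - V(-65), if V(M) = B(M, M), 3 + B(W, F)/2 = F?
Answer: 2296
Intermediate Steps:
B(W, F) = -6 + 2*F
V(M) = -6 + 2*M
T = 2160 (T = -36*(-60) = 2160)
T - V(-65) = 2160 - (-6 + 2*(-65)) = 2160 - (-6 - 130) = 2160 - 1*(-136) = 2160 + 136 = 2296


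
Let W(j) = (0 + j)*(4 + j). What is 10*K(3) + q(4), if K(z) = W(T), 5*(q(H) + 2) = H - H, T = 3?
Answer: 208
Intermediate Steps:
q(H) = -2 (q(H) = -2 + (H - H)/5 = -2 + (⅕)*0 = -2 + 0 = -2)
W(j) = j*(4 + j)
K(z) = 21 (K(z) = 3*(4 + 3) = 3*7 = 21)
10*K(3) + q(4) = 10*21 - 2 = 210 - 2 = 208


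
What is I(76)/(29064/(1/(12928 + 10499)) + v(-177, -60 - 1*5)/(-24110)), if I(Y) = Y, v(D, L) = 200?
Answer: 45809/410401823197 ≈ 1.1162e-7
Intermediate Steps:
I(76)/(29064/(1/(12928 + 10499)) + v(-177, -60 - 1*5)/(-24110)) = 76/(29064/(1/(12928 + 10499)) + 200/(-24110)) = 76/(29064/(1/23427) + 200*(-1/24110)) = 76/(29064/(1/23427) - 20/2411) = 76/(29064*23427 - 20/2411) = 76/(680882328 - 20/2411) = 76/(1641607292788/2411) = 76*(2411/1641607292788) = 45809/410401823197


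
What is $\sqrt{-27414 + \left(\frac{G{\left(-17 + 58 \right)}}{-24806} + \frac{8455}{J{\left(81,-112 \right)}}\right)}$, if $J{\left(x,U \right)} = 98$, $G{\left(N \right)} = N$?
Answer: $\frac{2 i \sqrt{51498321355685}}{86821} \approx 165.31 i$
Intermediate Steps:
$\sqrt{-27414 + \left(\frac{G{\left(-17 + 58 \right)}}{-24806} + \frac{8455}{J{\left(81,-112 \right)}}\right)} = \sqrt{-27414 + \left(\frac{-17 + 58}{-24806} + \frac{8455}{98}\right)} = \sqrt{-27414 + \left(41 \left(- \frac{1}{24806}\right) + 8455 \cdot \frac{1}{98}\right)} = \sqrt{-27414 + \left(- \frac{41}{24806} + \frac{8455}{98}\right)} = \sqrt{-27414 + \frac{52432678}{607747}} = \sqrt{- \frac{16608343580}{607747}} = \frac{2 i \sqrt{51498321355685}}{86821}$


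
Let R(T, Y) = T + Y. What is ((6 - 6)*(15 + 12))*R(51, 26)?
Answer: 0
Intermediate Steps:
((6 - 6)*(15 + 12))*R(51, 26) = ((6 - 6)*(15 + 12))*(51 + 26) = (0*27)*77 = 0*77 = 0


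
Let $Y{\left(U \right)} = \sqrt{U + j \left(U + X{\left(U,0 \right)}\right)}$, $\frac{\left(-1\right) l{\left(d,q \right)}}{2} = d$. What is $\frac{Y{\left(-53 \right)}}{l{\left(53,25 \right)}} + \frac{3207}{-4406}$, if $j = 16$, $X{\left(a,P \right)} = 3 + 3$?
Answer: $- \frac{3207}{4406} - \frac{i \sqrt{805}}{106} \approx -0.72787 - 0.26767 i$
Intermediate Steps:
$X{\left(a,P \right)} = 6$
$l{\left(d,q \right)} = - 2 d$
$Y{\left(U \right)} = \sqrt{96 + 17 U}$ ($Y{\left(U \right)} = \sqrt{U + 16 \left(U + 6\right)} = \sqrt{U + 16 \left(6 + U\right)} = \sqrt{U + \left(96 + 16 U\right)} = \sqrt{96 + 17 U}$)
$\frac{Y{\left(-53 \right)}}{l{\left(53,25 \right)}} + \frac{3207}{-4406} = \frac{\sqrt{96 + 17 \left(-53\right)}}{\left(-2\right) 53} + \frac{3207}{-4406} = \frac{\sqrt{96 - 901}}{-106} + 3207 \left(- \frac{1}{4406}\right) = \sqrt{-805} \left(- \frac{1}{106}\right) - \frac{3207}{4406} = i \sqrt{805} \left(- \frac{1}{106}\right) - \frac{3207}{4406} = - \frac{i \sqrt{805}}{106} - \frac{3207}{4406} = - \frac{3207}{4406} - \frac{i \sqrt{805}}{106}$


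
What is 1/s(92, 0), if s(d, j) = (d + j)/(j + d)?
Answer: 1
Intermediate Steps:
s(d, j) = 1 (s(d, j) = (d + j)/(d + j) = 1)
1/s(92, 0) = 1/1 = 1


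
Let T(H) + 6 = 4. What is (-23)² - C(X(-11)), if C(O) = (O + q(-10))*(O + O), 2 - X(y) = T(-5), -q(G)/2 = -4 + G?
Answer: 273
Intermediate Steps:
T(H) = -2 (T(H) = -6 + 4 = -2)
q(G) = 8 - 2*G (q(G) = -2*(-4 + G) = 8 - 2*G)
X(y) = 4 (X(y) = 2 - 1*(-2) = 2 + 2 = 4)
C(O) = 2*O*(28 + O) (C(O) = (O + (8 - 2*(-10)))*(O + O) = (O + (8 + 20))*(2*O) = (O + 28)*(2*O) = (28 + O)*(2*O) = 2*O*(28 + O))
(-23)² - C(X(-11)) = (-23)² - 2*4*(28 + 4) = 529 - 2*4*32 = 529 - 1*256 = 529 - 256 = 273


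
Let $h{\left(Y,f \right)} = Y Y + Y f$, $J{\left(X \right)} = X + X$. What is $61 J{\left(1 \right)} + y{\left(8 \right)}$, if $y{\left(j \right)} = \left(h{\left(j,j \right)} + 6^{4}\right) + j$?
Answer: $1554$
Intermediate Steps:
$J{\left(X \right)} = 2 X$
$h{\left(Y,f \right)} = Y^{2} + Y f$
$y{\left(j \right)} = 1296 + j + 2 j^{2}$ ($y{\left(j \right)} = \left(j \left(j + j\right) + 6^{4}\right) + j = \left(j 2 j + 1296\right) + j = \left(2 j^{2} + 1296\right) + j = \left(1296 + 2 j^{2}\right) + j = 1296 + j + 2 j^{2}$)
$61 J{\left(1 \right)} + y{\left(8 \right)} = 61 \cdot 2 \cdot 1 + \left(1296 + 8 + 2 \cdot 8^{2}\right) = 61 \cdot 2 + \left(1296 + 8 + 2 \cdot 64\right) = 122 + \left(1296 + 8 + 128\right) = 122 + 1432 = 1554$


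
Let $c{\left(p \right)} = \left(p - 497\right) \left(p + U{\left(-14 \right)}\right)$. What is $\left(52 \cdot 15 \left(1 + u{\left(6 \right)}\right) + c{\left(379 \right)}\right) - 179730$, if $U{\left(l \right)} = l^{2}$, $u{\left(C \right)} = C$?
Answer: $-242120$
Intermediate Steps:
$c{\left(p \right)} = \left(-497 + p\right) \left(196 + p\right)$ ($c{\left(p \right)} = \left(p - 497\right) \left(p + \left(-14\right)^{2}\right) = \left(-497 + p\right) \left(p + 196\right) = \left(-497 + p\right) \left(196 + p\right)$)
$\left(52 \cdot 15 \left(1 + u{\left(6 \right)}\right) + c{\left(379 \right)}\right) - 179730 = \left(52 \cdot 15 \left(1 + 6\right) - \left(211491 - 143641\right)\right) - 179730 = \left(780 \cdot 7 - 67850\right) - 179730 = \left(5460 - 67850\right) - 179730 = -62390 - 179730 = -242120$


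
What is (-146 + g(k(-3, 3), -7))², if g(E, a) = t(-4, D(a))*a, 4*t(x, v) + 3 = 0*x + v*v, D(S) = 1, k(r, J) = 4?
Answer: 81225/4 ≈ 20306.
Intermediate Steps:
t(x, v) = -¾ + v²/4 (t(x, v) = -¾ + (0*x + v*v)/4 = -¾ + (0 + v²)/4 = -¾ + v²/4)
g(E, a) = -a/2 (g(E, a) = (-¾ + (¼)*1²)*a = (-¾ + (¼)*1)*a = (-¾ + ¼)*a = -a/2)
(-146 + g(k(-3, 3), -7))² = (-146 - ½*(-7))² = (-146 + 7/2)² = (-285/2)² = 81225/4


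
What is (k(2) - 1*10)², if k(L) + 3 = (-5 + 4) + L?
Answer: 144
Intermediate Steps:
k(L) = -4 + L (k(L) = -3 + ((-5 + 4) + L) = -3 + (-1 + L) = -4 + L)
(k(2) - 1*10)² = ((-4 + 2) - 1*10)² = (-2 - 10)² = (-12)² = 144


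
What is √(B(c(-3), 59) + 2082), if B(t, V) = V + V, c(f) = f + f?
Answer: 10*√22 ≈ 46.904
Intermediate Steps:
c(f) = 2*f
B(t, V) = 2*V
√(B(c(-3), 59) + 2082) = √(2*59 + 2082) = √(118 + 2082) = √2200 = 10*√22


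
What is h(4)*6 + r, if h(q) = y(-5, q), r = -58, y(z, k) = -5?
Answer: -88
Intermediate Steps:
h(q) = -5
h(4)*6 + r = -5*6 - 58 = -30 - 58 = -88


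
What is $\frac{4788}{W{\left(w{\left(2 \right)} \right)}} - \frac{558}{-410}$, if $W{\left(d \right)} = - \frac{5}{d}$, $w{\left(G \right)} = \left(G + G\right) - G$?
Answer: $- \frac{392337}{205} \approx -1913.8$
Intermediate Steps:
$w{\left(G \right)} = G$ ($w{\left(G \right)} = 2 G - G = G$)
$\frac{4788}{W{\left(w{\left(2 \right)} \right)}} - \frac{558}{-410} = \frac{4788}{\left(-5\right) \frac{1}{2}} - \frac{558}{-410} = \frac{4788}{\left(-5\right) \frac{1}{2}} - - \frac{279}{205} = \frac{4788}{- \frac{5}{2}} + \frac{279}{205} = 4788 \left(- \frac{2}{5}\right) + \frac{279}{205} = - \frac{9576}{5} + \frac{279}{205} = - \frac{392337}{205}$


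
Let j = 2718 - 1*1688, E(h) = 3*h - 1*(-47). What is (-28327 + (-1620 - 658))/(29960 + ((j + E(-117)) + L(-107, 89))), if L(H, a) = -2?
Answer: -30605/30684 ≈ -0.99743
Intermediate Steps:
E(h) = 47 + 3*h (E(h) = 3*h + 47 = 47 + 3*h)
j = 1030 (j = 2718 - 1688 = 1030)
(-28327 + (-1620 - 658))/(29960 + ((j + E(-117)) + L(-107, 89))) = (-28327 + (-1620 - 658))/(29960 + ((1030 + (47 + 3*(-117))) - 2)) = (-28327 - 2278)/(29960 + ((1030 + (47 - 351)) - 2)) = -30605/(29960 + ((1030 - 304) - 2)) = -30605/(29960 + (726 - 2)) = -30605/(29960 + 724) = -30605/30684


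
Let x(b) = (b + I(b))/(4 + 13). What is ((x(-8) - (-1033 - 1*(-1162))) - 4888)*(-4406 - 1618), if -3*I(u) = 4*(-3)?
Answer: 513805032/17 ≈ 3.0224e+7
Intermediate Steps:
I(u) = 4 (I(u) = -4*(-3)/3 = -⅓*(-12) = 4)
x(b) = 4/17 + b/17 (x(b) = (b + 4)/(4 + 13) = (4 + b)/17 = (4 + b)*(1/17) = 4/17 + b/17)
((x(-8) - (-1033 - 1*(-1162))) - 4888)*(-4406 - 1618) = (((4/17 + (1/17)*(-8)) - (-1033 - 1*(-1162))) - 4888)*(-4406 - 1618) = (((4/17 - 8/17) - (-1033 + 1162)) - 4888)*(-6024) = ((-4/17 - 1*129) - 4888)*(-6024) = ((-4/17 - 129) - 4888)*(-6024) = (-2197/17 - 4888)*(-6024) = -85293/17*(-6024) = 513805032/17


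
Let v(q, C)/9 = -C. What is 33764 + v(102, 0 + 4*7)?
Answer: 33512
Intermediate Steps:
v(q, C) = -9*C (v(q, C) = 9*(-C) = -9*C)
33764 + v(102, 0 + 4*7) = 33764 - 9*(0 + 4*7) = 33764 - 9*(0 + 28) = 33764 - 9*28 = 33764 - 252 = 33512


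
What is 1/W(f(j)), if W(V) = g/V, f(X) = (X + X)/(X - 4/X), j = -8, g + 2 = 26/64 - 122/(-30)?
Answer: 1024/1187 ≈ 0.86268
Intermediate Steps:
g = 1187/480 (g = -2 + (26/64 - 122/(-30)) = -2 + (26*(1/64) - 122*(-1/30)) = -2 + (13/32 + 61/15) = -2 + 2147/480 = 1187/480 ≈ 2.4729)
f(X) = 2*X/(X - 4/X) (f(X) = (2*X)/(X - 4/X) = 2*X/(X - 4/X))
W(V) = 1187/(480*V)
1/W(f(j)) = 1/(1187/(480*((2*(-8)²/(-4 + (-8)²))))) = 1/(1187/(480*((2*64/(-4 + 64))))) = 1/(1187/(480*((2*64/60)))) = 1/(1187/(480*((2*64*(1/60))))) = 1/(1187/(480*(32/15))) = 1/((1187/480)*(15/32)) = 1/(1187/1024) = 1024/1187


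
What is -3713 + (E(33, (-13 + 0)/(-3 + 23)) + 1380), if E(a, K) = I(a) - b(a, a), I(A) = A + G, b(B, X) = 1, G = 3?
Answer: -2298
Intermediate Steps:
I(A) = 3 + A (I(A) = A + 3 = 3 + A)
E(a, K) = 2 + a (E(a, K) = (3 + a) - 1*1 = (3 + a) - 1 = 2 + a)
-3713 + (E(33, (-13 + 0)/(-3 + 23)) + 1380) = -3713 + ((2 + 33) + 1380) = -3713 + (35 + 1380) = -3713 + 1415 = -2298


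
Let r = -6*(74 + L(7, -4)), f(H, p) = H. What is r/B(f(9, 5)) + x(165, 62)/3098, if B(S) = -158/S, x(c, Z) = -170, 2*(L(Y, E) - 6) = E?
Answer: 3255479/122371 ≈ 26.603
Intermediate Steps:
L(Y, E) = 6 + E/2
r = -468 (r = -6*(74 + (6 + (½)*(-4))) = -6*(74 + (6 - 2)) = -6*(74 + 4) = -6*78 = -468)
r/B(f(9, 5)) + x(165, 62)/3098 = -468/((-158/9)) - 170/3098 = -468/((-158*⅑)) - 170*1/3098 = -468/(-158/9) - 85/1549 = -468*(-9/158) - 85/1549 = 2106/79 - 85/1549 = 3255479/122371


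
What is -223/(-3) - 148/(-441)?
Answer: 32929/441 ≈ 74.669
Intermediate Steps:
-223/(-3) - 148/(-441) = -223*(-⅓) - 148*(-1/441) = 223/3 + 148/441 = 32929/441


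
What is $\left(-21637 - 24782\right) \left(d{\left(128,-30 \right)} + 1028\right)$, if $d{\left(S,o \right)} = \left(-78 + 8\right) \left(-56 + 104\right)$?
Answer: $108249108$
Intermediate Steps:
$d{\left(S,o \right)} = -3360$ ($d{\left(S,o \right)} = \left(-70\right) 48 = -3360$)
$\left(-21637 - 24782\right) \left(d{\left(128,-30 \right)} + 1028\right) = \left(-21637 - 24782\right) \left(-3360 + 1028\right) = \left(-46419\right) \left(-2332\right) = 108249108$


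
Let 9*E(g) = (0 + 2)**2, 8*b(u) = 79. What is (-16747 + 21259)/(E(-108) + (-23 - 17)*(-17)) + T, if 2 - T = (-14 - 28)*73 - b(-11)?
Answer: 37779029/12248 ≈ 3084.5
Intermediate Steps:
b(u) = 79/8 (b(u) = (1/8)*79 = 79/8)
E(g) = 4/9 (E(g) = (0 + 2)**2/9 = (1/9)*2**2 = (1/9)*4 = 4/9)
T = 24623/8 (T = 2 - ((-14 - 28)*73 - 1*79/8) = 2 - (-42*73 - 79/8) = 2 - (-3066 - 79/8) = 2 - 1*(-24607/8) = 2 + 24607/8 = 24623/8 ≈ 3077.9)
(-16747 + 21259)/(E(-108) + (-23 - 17)*(-17)) + T = (-16747 + 21259)/(4/9 + (-23 - 17)*(-17)) + 24623/8 = 4512/(4/9 - 40*(-17)) + 24623/8 = 4512/(4/9 + 680) + 24623/8 = 4512/(6124/9) + 24623/8 = 4512*(9/6124) + 24623/8 = 10152/1531 + 24623/8 = 37779029/12248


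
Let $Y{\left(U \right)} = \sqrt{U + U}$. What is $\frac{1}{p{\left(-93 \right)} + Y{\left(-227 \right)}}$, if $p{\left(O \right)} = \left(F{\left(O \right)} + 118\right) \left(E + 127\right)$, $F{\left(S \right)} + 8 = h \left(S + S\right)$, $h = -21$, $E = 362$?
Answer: $\frac{981912}{1928302351715} - \frac{i \sqrt{454}}{3856604703430} \approx 5.0921 \cdot 10^{-7} - 5.5249 \cdot 10^{-12} i$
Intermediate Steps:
$Y{\left(U \right)} = \sqrt{2} \sqrt{U}$ ($Y{\left(U \right)} = \sqrt{2 U} = \sqrt{2} \sqrt{U}$)
$F{\left(S \right)} = -8 - 42 S$ ($F{\left(S \right)} = -8 - 21 \left(S + S\right) = -8 - 21 \cdot 2 S = -8 - 42 S$)
$p{\left(O \right)} = 53790 - 20538 O$ ($p{\left(O \right)} = \left(\left(-8 - 42 O\right) + 118\right) \left(362 + 127\right) = \left(110 - 42 O\right) 489 = 53790 - 20538 O$)
$\frac{1}{p{\left(-93 \right)} + Y{\left(-227 \right)}} = \frac{1}{\left(53790 - -1910034\right) + \sqrt{2} \sqrt{-227}} = \frac{1}{\left(53790 + 1910034\right) + \sqrt{2} i \sqrt{227}} = \frac{1}{1963824 + i \sqrt{454}}$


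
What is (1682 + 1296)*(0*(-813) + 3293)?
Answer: 9806554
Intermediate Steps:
(1682 + 1296)*(0*(-813) + 3293) = 2978*(0 + 3293) = 2978*3293 = 9806554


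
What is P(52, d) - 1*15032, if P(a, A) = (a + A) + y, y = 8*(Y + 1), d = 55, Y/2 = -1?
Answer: -14933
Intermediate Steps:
Y = -2 (Y = 2*(-1) = -2)
y = -8 (y = 8*(-2 + 1) = 8*(-1) = -8)
P(a, A) = -8 + A + a (P(a, A) = (a + A) - 8 = (A + a) - 8 = -8 + A + a)
P(52, d) - 1*15032 = (-8 + 55 + 52) - 1*15032 = 99 - 15032 = -14933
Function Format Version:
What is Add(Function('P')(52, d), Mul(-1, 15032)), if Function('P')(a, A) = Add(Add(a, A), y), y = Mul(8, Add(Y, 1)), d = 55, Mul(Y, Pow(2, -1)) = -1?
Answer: -14933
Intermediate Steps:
Y = -2 (Y = Mul(2, -1) = -2)
y = -8 (y = Mul(8, Add(-2, 1)) = Mul(8, -1) = -8)
Function('P')(a, A) = Add(-8, A, a) (Function('P')(a, A) = Add(Add(a, A), -8) = Add(Add(A, a), -8) = Add(-8, A, a))
Add(Function('P')(52, d), Mul(-1, 15032)) = Add(Add(-8, 55, 52), Mul(-1, 15032)) = Add(99, -15032) = -14933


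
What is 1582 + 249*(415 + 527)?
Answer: 236140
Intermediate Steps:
1582 + 249*(415 + 527) = 1582 + 249*942 = 1582 + 234558 = 236140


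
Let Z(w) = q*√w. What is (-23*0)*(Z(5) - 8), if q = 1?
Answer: 0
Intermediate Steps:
Z(w) = √w (Z(w) = 1*√w = √w)
(-23*0)*(Z(5) - 8) = (-23*0)*(√5 - 8) = 0*(-8 + √5) = 0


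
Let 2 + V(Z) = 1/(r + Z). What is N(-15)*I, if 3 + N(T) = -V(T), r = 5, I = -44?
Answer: 198/5 ≈ 39.600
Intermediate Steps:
V(Z) = -2 + 1/(5 + Z)
N(T) = -3 - (-9 - 2*T)/(5 + T)
N(-15)*I = ((-6 - 1*(-15))/(5 - 15))*(-44) = ((-6 + 15)/(-10))*(-44) = -1/10*9*(-44) = -9/10*(-44) = 198/5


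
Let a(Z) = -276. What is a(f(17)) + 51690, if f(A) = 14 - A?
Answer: 51414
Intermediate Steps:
a(f(17)) + 51690 = -276 + 51690 = 51414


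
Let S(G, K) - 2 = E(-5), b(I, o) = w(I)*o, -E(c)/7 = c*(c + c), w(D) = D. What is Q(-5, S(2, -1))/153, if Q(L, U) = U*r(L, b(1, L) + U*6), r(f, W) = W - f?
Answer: 80736/17 ≈ 4749.2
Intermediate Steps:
E(c) = -14*c² (E(c) = -7*c*(c + c) = -7*c*2*c = -14*c²)
b(I, o) = I*o
S(G, K) = -348 (S(G, K) = 2 - 14*(-5)² = 2 - 14*25 = 2 - 350 = -348)
Q(L, U) = 6*U² (Q(L, U) = U*((1*L + U*6) - L) = U*((L + 6*U) - L) = U*(6*U) = 6*U²)
Q(-5, S(2, -1))/153 = (6*(-348)²)/153 = (6*121104)*(1/153) = 726624*(1/153) = 80736/17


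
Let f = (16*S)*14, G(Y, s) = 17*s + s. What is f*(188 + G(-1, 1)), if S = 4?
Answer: 184576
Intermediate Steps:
G(Y, s) = 18*s
f = 896 (f = (16*4)*14 = 64*14 = 896)
f*(188 + G(-1, 1)) = 896*(188 + 18*1) = 896*(188 + 18) = 896*206 = 184576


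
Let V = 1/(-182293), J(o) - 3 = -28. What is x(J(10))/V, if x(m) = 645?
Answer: -117578985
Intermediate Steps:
J(o) = -25 (J(o) = 3 - 28 = -25)
V = -1/182293 ≈ -5.4857e-6
x(J(10))/V = 645/(-1/182293) = 645*(-182293) = -117578985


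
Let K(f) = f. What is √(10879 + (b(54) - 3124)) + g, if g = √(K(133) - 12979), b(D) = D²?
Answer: √10671 + I*√12846 ≈ 103.3 + 113.34*I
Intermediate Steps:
g = I*√12846 (g = √(133 - 12979) = √(-12846) = I*√12846 ≈ 113.34*I)
√(10879 + (b(54) - 3124)) + g = √(10879 + (54² - 3124)) + I*√12846 = √(10879 + (2916 - 3124)) + I*√12846 = √(10879 - 208) + I*√12846 = √10671 + I*√12846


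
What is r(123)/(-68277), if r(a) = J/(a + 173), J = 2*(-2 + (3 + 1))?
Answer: -1/5052498 ≈ -1.9792e-7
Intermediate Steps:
J = 4 (J = 2*(-2 + 4) = 2*2 = 4)
r(a) = 4/(173 + a) (r(a) = 4/(a + 173) = 4/(173 + a))
r(123)/(-68277) = (4/(173 + 123))/(-68277) = (4/296)*(-1/68277) = (4*(1/296))*(-1/68277) = (1/74)*(-1/68277) = -1/5052498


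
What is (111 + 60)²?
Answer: 29241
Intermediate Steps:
(111 + 60)² = 171² = 29241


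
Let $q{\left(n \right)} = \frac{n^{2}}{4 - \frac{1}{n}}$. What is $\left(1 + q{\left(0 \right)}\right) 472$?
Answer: $472$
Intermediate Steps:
$q{\left(n \right)} = \frac{n^{2}}{4 - \frac{1}{n}}$
$\left(1 + q{\left(0 \right)}\right) 472 = \left(1 + \frac{0^{3}}{-1 + 4 \cdot 0}\right) 472 = \left(1 + \frac{0}{-1 + 0}\right) 472 = \left(1 + \frac{0}{-1}\right) 472 = \left(1 + 0 \left(-1\right)\right) 472 = \left(1 + 0\right) 472 = 1 \cdot 472 = 472$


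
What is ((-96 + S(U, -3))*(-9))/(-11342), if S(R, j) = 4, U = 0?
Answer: -414/5671 ≈ -0.073003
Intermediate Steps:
((-96 + S(U, -3))*(-9))/(-11342) = ((-96 + 4)*(-9))/(-11342) = -92*(-9)*(-1/11342) = 828*(-1/11342) = -414/5671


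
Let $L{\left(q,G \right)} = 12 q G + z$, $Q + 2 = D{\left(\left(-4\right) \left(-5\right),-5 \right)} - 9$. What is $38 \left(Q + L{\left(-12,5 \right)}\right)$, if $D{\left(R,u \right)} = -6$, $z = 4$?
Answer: $-27854$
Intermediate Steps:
$Q = -17$ ($Q = -2 - 15 = -17$)
$L{\left(q,G \right)} = 4 + 12 G q$ ($L{\left(q,G \right)} = 12 q G + 4 = 12 G q + 4 = 4 + 12 G q$)
$38 \left(Q + L{\left(-12,5 \right)}\right) = 38 \left(-17 + \left(4 + 12 \cdot 5 \left(-12\right)\right)\right) = 38 \left(-17 + \left(4 - 720\right)\right) = 38 \left(-17 - 716\right) = 38 \left(-733\right) = -27854$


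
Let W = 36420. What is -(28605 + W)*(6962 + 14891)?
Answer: -1420991325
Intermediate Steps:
-(28605 + W)*(6962 + 14891) = -(28605 + 36420)*(6962 + 14891) = -65025*21853 = -1*1420991325 = -1420991325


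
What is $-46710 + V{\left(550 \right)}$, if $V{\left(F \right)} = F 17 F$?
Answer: $5095790$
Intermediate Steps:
$V{\left(F \right)} = 17 F^{2}$ ($V{\left(F \right)} = 17 F F = 17 F^{2}$)
$-46710 + V{\left(550 \right)} = -46710 + 17 \cdot 550^{2} = -46710 + 17 \cdot 302500 = -46710 + 5142500 = 5095790$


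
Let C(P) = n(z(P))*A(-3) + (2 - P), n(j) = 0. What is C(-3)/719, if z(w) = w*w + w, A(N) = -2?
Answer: 5/719 ≈ 0.0069541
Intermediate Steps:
z(w) = w + w**2 (z(w) = w**2 + w = w + w**2)
C(P) = 2 - P (C(P) = 0*(-2) + (2 - P) = 0 + (2 - P) = 2 - P)
C(-3)/719 = (2 - 1*(-3))/719 = (2 + 3)*(1/719) = 5*(1/719) = 5/719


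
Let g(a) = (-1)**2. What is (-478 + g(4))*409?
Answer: -195093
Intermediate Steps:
g(a) = 1
(-478 + g(4))*409 = (-478 + 1)*409 = -477*409 = -195093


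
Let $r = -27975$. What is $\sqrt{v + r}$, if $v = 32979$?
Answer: $6 \sqrt{139} \approx 70.739$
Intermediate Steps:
$\sqrt{v + r} = \sqrt{32979 - 27975} = \sqrt{5004} = 6 \sqrt{139}$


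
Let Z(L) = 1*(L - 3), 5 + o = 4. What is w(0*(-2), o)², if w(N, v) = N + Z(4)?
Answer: 1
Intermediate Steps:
o = -1 (o = -5 + 4 = -1)
Z(L) = -3 + L (Z(L) = 1*(-3 + L) = -3 + L)
w(N, v) = 1 + N (w(N, v) = N + (-3 + 4) = N + 1 = 1 + N)
w(0*(-2), o)² = (1 + 0*(-2))² = (1 + 0)² = 1² = 1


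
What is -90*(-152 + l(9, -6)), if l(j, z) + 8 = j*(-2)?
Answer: 16020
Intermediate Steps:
l(j, z) = -8 - 2*j (l(j, z) = -8 + j*(-2) = -8 - 2*j)
-90*(-152 + l(9, -6)) = -90*(-152 + (-8 - 2*9)) = -90*(-152 + (-8 - 18)) = -90*(-152 - 26) = -90*(-178) = 16020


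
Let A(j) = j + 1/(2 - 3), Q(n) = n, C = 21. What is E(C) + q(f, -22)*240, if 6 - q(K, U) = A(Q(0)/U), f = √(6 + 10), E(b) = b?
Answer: 1701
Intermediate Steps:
f = 4 (f = √16 = 4)
A(j) = -1 + j (A(j) = j + 1/(-1) = j - 1 = -1 + j)
q(K, U) = 7 (q(K, U) = 6 - (-1 + 0/U) = 6 - (-1 + 0) = 6 - 1*(-1) = 6 + 1 = 7)
E(C) + q(f, -22)*240 = 21 + 7*240 = 21 + 1680 = 1701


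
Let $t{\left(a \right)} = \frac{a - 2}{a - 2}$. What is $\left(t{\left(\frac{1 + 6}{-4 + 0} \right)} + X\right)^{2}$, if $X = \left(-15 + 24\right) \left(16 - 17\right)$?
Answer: $64$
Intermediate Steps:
$X = -9$ ($X = 9 \left(-1\right) = -9$)
$t{\left(a \right)} = 1$ ($t{\left(a \right)} = \frac{-2 + a}{-2 + a} = 1$)
$\left(t{\left(\frac{1 + 6}{-4 + 0} \right)} + X\right)^{2} = \left(1 - 9\right)^{2} = \left(-8\right)^{2} = 64$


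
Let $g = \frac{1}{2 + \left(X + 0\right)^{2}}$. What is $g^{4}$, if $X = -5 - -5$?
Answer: $\frac{1}{16} \approx 0.0625$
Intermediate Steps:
$X = 0$ ($X = -5 + 5 = 0$)
$g = \frac{1}{2}$ ($g = \frac{1}{2 + \left(0 + 0\right)^{2}} = \frac{1}{2 + 0^{2}} = \frac{1}{2 + 0} = \frac{1}{2} \approx 0.5$)
$g^{4} = \left(\frac{1}{2}\right)^{4} = \frac{1}{16}$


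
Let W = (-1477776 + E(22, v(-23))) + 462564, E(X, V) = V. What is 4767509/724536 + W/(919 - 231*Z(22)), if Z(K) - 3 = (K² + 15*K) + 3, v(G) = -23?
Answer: 1634254519969/136575760536 ≈ 11.966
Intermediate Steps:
Z(K) = 6 + K² + 15*K (Z(K) = 3 + ((K² + 15*K) + 3) = 3 + (3 + K² + 15*K) = 6 + K² + 15*K)
W = -1015235 (W = (-1477776 - 23) + 462564 = -1477799 + 462564 = -1015235)
4767509/724536 + W/(919 - 231*Z(22)) = 4767509/724536 - 1015235/(919 - 231*(6 + 22² + 15*22)) = 4767509*(1/724536) - 1015235/(919 - 231*(6 + 484 + 330)) = 4767509/724536 - 1015235/(919 - 231*820) = 4767509/724536 - 1015235/(919 - 189420) = 4767509/724536 - 1015235/(-188501) = 4767509/724536 - 1015235*(-1/188501) = 4767509/724536 + 1015235/188501 = 1634254519969/136575760536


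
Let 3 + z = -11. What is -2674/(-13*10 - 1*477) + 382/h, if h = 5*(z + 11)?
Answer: -191764/9105 ≈ -21.061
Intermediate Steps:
z = -14 (z = -3 - 11 = -14)
h = -15 (h = 5*(-14 + 11) = 5*(-3) = -15)
-2674/(-13*10 - 1*477) + 382/h = -2674/(-13*10 - 1*477) + 382/(-15) = -2674/(-130 - 477) + 382*(-1/15) = -2674/(-607) - 382/15 = -2674*(-1/607) - 382/15 = 2674/607 - 382/15 = -191764/9105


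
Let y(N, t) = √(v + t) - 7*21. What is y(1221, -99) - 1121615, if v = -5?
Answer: -1121762 + 2*I*√26 ≈ -1.1218e+6 + 10.198*I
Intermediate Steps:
y(N, t) = -147 + √(-5 + t) (y(N, t) = √(-5 + t) - 7*21 = √(-5 + t) - 147 = -147 + √(-5 + t))
y(1221, -99) - 1121615 = (-147 + √(-5 - 99)) - 1121615 = (-147 + √(-104)) - 1121615 = (-147 + 2*I*√26) - 1121615 = -1121762 + 2*I*√26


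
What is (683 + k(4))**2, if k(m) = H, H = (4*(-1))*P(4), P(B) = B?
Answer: 444889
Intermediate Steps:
H = -16 (H = (4*(-1))*4 = -4*4 = -16)
k(m) = -16
(683 + k(4))**2 = (683 - 16)**2 = 667**2 = 444889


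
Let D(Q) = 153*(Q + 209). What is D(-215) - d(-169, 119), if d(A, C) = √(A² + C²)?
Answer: -918 - √42722 ≈ -1124.7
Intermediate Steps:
D(Q) = 31977 + 153*Q (D(Q) = 153*(209 + Q) = 31977 + 153*Q)
D(-215) - d(-169, 119) = (31977 + 153*(-215)) - √((-169)² + 119²) = (31977 - 32895) - √(28561 + 14161) = -918 - √42722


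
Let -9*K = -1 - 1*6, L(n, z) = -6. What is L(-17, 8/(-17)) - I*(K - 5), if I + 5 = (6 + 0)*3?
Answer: 440/9 ≈ 48.889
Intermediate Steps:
K = 7/9 (K = -(-1 - 1*6)/9 = -(-1 - 6)/9 = -⅑*(-7) = 7/9 ≈ 0.77778)
I = 13 (I = -5 + (6 + 0)*3 = -5 + 6*3 = -5 + 18 = 13)
L(-17, 8/(-17)) - I*(K - 5) = -6 - 13*(7/9 - 5) = -6 - 13*(-38)/9 = -6 - 1*(-494/9) = -6 + 494/9 = 440/9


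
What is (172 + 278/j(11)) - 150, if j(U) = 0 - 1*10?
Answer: -29/5 ≈ -5.8000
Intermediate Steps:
j(U) = -10 (j(U) = 0 - 10 = -10)
(172 + 278/j(11)) - 150 = (172 + 278/(-10)) - 150 = (172 + 278*(-⅒)) - 150 = (172 - 139/5) - 150 = 721/5 - 150 = -29/5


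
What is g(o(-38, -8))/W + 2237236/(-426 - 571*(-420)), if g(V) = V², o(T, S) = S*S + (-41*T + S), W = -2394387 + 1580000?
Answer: 599177750954/97479680739 ≈ 6.1467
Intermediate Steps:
W = -814387
o(T, S) = S + S² - 41*T (o(T, S) = S² + (S - 41*T) = S + S² - 41*T)
g(o(-38, -8))/W + 2237236/(-426 - 571*(-420)) = (-8 + (-8)² - 41*(-38))²/(-814387) + 2237236/(-426 - 571*(-420)) = (-8 + 64 + 1558)²*(-1/814387) + 2237236/(-426 + 239820) = 1614²*(-1/814387) + 2237236/239394 = 2604996*(-1/814387) + 2237236*(1/239394) = -2604996/814387 + 1118618/119697 = 599177750954/97479680739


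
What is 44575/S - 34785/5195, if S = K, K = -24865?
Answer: -43859846/5166947 ≈ -8.4885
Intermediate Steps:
S = -24865
44575/S - 34785/5195 = 44575/(-24865) - 34785/5195 = 44575*(-1/24865) - 34785*1/5195 = -8915/4973 - 6957/1039 = -43859846/5166947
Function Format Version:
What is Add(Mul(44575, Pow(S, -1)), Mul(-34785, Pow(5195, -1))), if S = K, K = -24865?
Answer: Rational(-43859846, 5166947) ≈ -8.4885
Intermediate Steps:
S = -24865
Add(Mul(44575, Pow(S, -1)), Mul(-34785, Pow(5195, -1))) = Add(Mul(44575, Pow(-24865, -1)), Mul(-34785, Pow(5195, -1))) = Add(Mul(44575, Rational(-1, 24865)), Mul(-34785, Rational(1, 5195))) = Add(Rational(-8915, 4973), Rational(-6957, 1039)) = Rational(-43859846, 5166947)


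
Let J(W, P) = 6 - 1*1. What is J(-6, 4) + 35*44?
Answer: 1545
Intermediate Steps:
J(W, P) = 5 (J(W, P) = 6 - 1 = 5)
J(-6, 4) + 35*44 = 5 + 35*44 = 5 + 1540 = 1545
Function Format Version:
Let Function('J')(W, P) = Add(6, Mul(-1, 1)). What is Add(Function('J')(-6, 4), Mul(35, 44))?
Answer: 1545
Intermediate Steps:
Function('J')(W, P) = 5 (Function('J')(W, P) = Add(6, -1) = 5)
Add(Function('J')(-6, 4), Mul(35, 44)) = Add(5, Mul(35, 44)) = Add(5, 1540) = 1545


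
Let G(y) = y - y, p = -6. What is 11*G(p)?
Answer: 0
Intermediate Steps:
G(y) = 0
11*G(p) = 11*0 = 0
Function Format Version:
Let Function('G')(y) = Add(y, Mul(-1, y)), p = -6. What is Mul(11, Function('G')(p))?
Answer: 0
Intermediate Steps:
Function('G')(y) = 0
Mul(11, Function('G')(p)) = Mul(11, 0) = 0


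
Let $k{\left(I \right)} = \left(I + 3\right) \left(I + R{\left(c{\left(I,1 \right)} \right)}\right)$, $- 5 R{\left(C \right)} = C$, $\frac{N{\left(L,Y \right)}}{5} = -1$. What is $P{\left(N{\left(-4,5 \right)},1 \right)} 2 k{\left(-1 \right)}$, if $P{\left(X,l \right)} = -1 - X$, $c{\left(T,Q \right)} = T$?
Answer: $- \frac{64}{5} \approx -12.8$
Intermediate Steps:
$N{\left(L,Y \right)} = -5$ ($N{\left(L,Y \right)} = 5 \left(-1\right) = -5$)
$R{\left(C \right)} = - \frac{C}{5}$
$k{\left(I \right)} = \frac{4 I \left(3 + I\right)}{5}$ ($k{\left(I \right)} = \left(I + 3\right) \left(I - \frac{I}{5}\right) = \left(3 + I\right) \frac{4 I}{5} = \frac{4 I \left(3 + I\right)}{5}$)
$P{\left(N{\left(-4,5 \right)},1 \right)} 2 k{\left(-1 \right)} = \left(-1 - -5\right) 2 \cdot \frac{4}{5} \left(-1\right) \left(3 - 1\right) = \left(-1 + 5\right) 2 \cdot \frac{4}{5} \left(-1\right) 2 = 4 \cdot 2 \left(- \frac{8}{5}\right) = 8 \left(- \frac{8}{5}\right) = - \frac{64}{5}$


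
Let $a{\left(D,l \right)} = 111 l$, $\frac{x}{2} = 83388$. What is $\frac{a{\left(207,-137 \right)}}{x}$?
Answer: $- \frac{5069}{55592} \approx -0.091182$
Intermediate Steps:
$x = 166776$ ($x = 2 \cdot 83388 = 166776$)
$\frac{a{\left(207,-137 \right)}}{x} = \frac{111 \left(-137\right)}{166776} = \left(-15207\right) \frac{1}{166776} = - \frac{5069}{55592}$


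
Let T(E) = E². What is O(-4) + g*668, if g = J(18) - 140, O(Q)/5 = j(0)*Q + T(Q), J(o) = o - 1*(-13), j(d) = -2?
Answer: -72692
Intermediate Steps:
J(o) = 13 + o (J(o) = o + 13 = 13 + o)
O(Q) = -10*Q + 5*Q² (O(Q) = 5*(-2*Q + Q²) = 5*(Q² - 2*Q) = -10*Q + 5*Q²)
g = -109 (g = (13 + 18) - 140 = 31 - 140 = -109)
O(-4) + g*668 = 5*(-4)*(-2 - 4) - 109*668 = 5*(-4)*(-6) - 72812 = 120 - 72812 = -72692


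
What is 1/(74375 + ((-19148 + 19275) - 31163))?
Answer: 1/43339 ≈ 2.3074e-5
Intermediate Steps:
1/(74375 + ((-19148 + 19275) - 31163)) = 1/(74375 + (127 - 31163)) = 1/(74375 - 31036) = 1/43339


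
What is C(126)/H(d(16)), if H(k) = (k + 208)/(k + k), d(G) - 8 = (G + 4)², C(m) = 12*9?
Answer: 11016/77 ≈ 143.06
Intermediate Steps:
C(m) = 108
d(G) = 8 + (4 + G)² (d(G) = 8 + (G + 4)² = 8 + (4 + G)²)
H(k) = (208 + k)/(2*k) (H(k) = (208 + k)/((2*k)) = (208 + k)*(1/(2*k)) = (208 + k)/(2*k))
C(126)/H(d(16)) = 108/(((208 + (8 + (4 + 16)²))/(2*(8 + (4 + 16)²)))) = 108/(((208 + (8 + 20²))/(2*(8 + 20²)))) = 108/(((208 + (8 + 400))/(2*(8 + 400)))) = 108/(((½)*(208 + 408)/408)) = 108/(((½)*(1/408)*616)) = 108/(77/102) = 108*(102/77) = 11016/77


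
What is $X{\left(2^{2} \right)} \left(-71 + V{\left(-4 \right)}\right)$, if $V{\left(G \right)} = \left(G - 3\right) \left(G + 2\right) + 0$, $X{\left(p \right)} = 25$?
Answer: $-1425$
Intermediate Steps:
$V{\left(G \right)} = \left(-3 + G\right) \left(2 + G\right)$ ($V{\left(G \right)} = \left(-3 + G\right) \left(2 + G\right) + 0 = \left(-3 + G\right) \left(2 + G\right)$)
$X{\left(2^{2} \right)} \left(-71 + V{\left(-4 \right)}\right) = 25 \left(-71 - \left(2 - 16\right)\right) = 25 \left(-71 + \left(-6 + 16 + 4\right)\right) = 25 \left(-71 + 14\right) = 25 \left(-57\right) = -1425$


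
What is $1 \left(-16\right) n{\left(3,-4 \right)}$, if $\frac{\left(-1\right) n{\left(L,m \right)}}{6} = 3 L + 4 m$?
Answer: $-672$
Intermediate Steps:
$n{\left(L,m \right)} = - 24 m - 18 L$ ($n{\left(L,m \right)} = - 6 \left(3 L + 4 m\right) = - 24 m - 18 L$)
$1 \left(-16\right) n{\left(3,-4 \right)} = 1 \left(-16\right) \left(\left(-24\right) \left(-4\right) - 54\right) = - 16 \left(96 - 54\right) = \left(-16\right) 42 = -672$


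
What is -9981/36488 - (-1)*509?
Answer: 18562411/36488 ≈ 508.73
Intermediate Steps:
-9981/36488 - (-1)*509 = -9981*1/36488 - 1*(-509) = -9981/36488 + 509 = 18562411/36488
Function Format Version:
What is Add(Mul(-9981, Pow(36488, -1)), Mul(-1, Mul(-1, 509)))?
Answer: Rational(18562411, 36488) ≈ 508.73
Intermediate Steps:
Add(Mul(-9981, Pow(36488, -1)), Mul(-1, Mul(-1, 509))) = Add(Mul(-9981, Rational(1, 36488)), Mul(-1, -509)) = Add(Rational(-9981, 36488), 509) = Rational(18562411, 36488)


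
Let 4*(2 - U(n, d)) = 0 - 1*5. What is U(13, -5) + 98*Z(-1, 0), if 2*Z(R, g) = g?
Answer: 13/4 ≈ 3.2500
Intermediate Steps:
U(n, d) = 13/4 (U(n, d) = 2 - (0 - 1*5)/4 = 2 - (0 - 5)/4 = 2 - 1/4*(-5) = 2 + 5/4 = 13/4)
Z(R, g) = g/2
U(13, -5) + 98*Z(-1, 0) = 13/4 + 98*((1/2)*0) = 13/4 + 98*0 = 13/4 + 0 = 13/4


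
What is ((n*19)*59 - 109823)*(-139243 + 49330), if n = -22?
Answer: 12091949805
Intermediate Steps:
((n*19)*59 - 109823)*(-139243 + 49330) = (-22*19*59 - 109823)*(-139243 + 49330) = (-418*59 - 109823)*(-89913) = (-24662 - 109823)*(-89913) = -134485*(-89913) = 12091949805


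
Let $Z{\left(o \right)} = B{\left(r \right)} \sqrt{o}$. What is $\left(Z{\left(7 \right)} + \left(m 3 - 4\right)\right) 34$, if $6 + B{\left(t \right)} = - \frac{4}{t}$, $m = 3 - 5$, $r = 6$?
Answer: $-340 - \frac{680 \sqrt{7}}{3} \approx -939.7$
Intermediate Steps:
$m = -2$
$B{\left(t \right)} = -6 - \frac{4}{t}$
$Z{\left(o \right)} = - \frac{20 \sqrt{o}}{3}$ ($Z{\left(o \right)} = \left(-6 - \frac{4}{6}\right) \sqrt{o} = \left(-6 - \frac{2}{3}\right) \sqrt{o} = - \frac{20 \sqrt{o}}{3}$)
$\left(Z{\left(7 \right)} + \left(m 3 - 4\right)\right) 34 = \left(- \frac{20 \sqrt{7}}{3} - 10\right) 34 = \left(-10 - \frac{20 \sqrt{7}}{3}\right) 34 = -340 - \frac{680 \sqrt{7}}{3}$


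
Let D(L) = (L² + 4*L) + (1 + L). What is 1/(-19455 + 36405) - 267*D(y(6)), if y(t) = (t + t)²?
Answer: -97106872049/16950 ≈ -5.7290e+6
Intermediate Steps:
y(t) = 4*t² (y(t) = (2*t)² = 4*t²)
D(L) = 1 + L² + 5*L
1/(-19455 + 36405) - 267*D(y(6)) = 1/(-19455 + 36405) - 267*(1 + (4*6²)² + 5*(4*6²)) = 1/16950 - 267*(1 + (4*36)² + 5*(4*36)) = 1/16950 - 267*(1 + 144² + 5*144) = 1/16950 - 267*(1 + 20736 + 720) = 1/16950 - 267*21457 = 1/16950 - 1*5729019 = 1/16950 - 5729019 = -97106872049/16950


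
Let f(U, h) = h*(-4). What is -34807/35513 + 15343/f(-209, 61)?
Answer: -553368867/8665172 ≈ -63.861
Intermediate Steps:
f(U, h) = -4*h
-34807/35513 + 15343/f(-209, 61) = -34807/35513 + 15343/((-4*61)) = -34807*1/35513 + 15343/(-244) = -34807/35513 + 15343*(-1/244) = -34807/35513 - 15343/244 = -553368867/8665172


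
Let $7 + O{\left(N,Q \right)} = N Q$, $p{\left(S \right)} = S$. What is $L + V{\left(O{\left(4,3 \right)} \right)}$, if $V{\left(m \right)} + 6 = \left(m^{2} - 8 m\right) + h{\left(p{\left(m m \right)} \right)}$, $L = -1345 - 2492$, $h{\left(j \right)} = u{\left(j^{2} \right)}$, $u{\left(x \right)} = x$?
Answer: $-3233$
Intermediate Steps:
$h{\left(j \right)} = j^{2}$
$L = -3837$
$O{\left(N,Q \right)} = -7 + N Q$
$V{\left(m \right)} = -6 + m^{2} + m^{4} - 8 m$ ($V{\left(m \right)} = -6 + \left(\left(m^{2} - 8 m\right) + \left(m m\right)^{2}\right) = -6 + \left(\left(m^{2} - 8 m\right) + \left(m^{2}\right)^{2}\right) = -6 + \left(\left(m^{2} - 8 m\right) + m^{4}\right) = -6 + \left(m^{2} + m^{4} - 8 m\right) = -6 + m^{2} + m^{4} - 8 m$)
$L + V{\left(O{\left(4,3 \right)} \right)} = -3837 - \left(6 - \left(-7 + 4 \cdot 3\right)^{2} - \left(-7 + 4 \cdot 3\right)^{4} + 8 \left(-7 + 4 \cdot 3\right)\right) = -3837 - \left(6 - \left(-7 + 12\right)^{2} - \left(-7 + 12\right)^{4} + 8 \left(-7 + 12\right)\right) = -3837 + \left(-6 + 5^{2} + 5^{4} - 40\right) = -3837 + \left(-6 + 25 + 625 - 40\right) = -3837 + 604 = -3233$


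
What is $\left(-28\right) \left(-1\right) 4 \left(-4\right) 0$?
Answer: $0$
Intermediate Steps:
$\left(-28\right) \left(-1\right) 4 \left(-4\right) 0 = 28 \left(\left(-16\right) 0\right) = 28 \cdot 0 = 0$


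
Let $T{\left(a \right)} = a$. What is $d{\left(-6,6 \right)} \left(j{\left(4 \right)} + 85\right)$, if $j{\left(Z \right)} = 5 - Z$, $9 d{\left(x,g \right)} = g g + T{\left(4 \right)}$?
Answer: $\frac{3440}{9} \approx 382.22$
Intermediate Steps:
$d{\left(x,g \right)} = \frac{4}{9} + \frac{g^{2}}{9}$ ($d{\left(x,g \right)} = \frac{g g + 4}{9} = \frac{g^{2} + 4}{9} = \frac{4 + g^{2}}{9} = \frac{4}{9} + \frac{g^{2}}{9}$)
$d{\left(-6,6 \right)} \left(j{\left(4 \right)} + 85\right) = \left(\frac{4}{9} + \frac{6^{2}}{9}\right) \left(\left(5 - 4\right) + 85\right) = \left(\frac{4}{9} + \frac{1}{9} \cdot 36\right) \left(\left(5 - 4\right) + 85\right) = \left(\frac{4}{9} + 4\right) \left(1 + 85\right) = \frac{40}{9} \cdot 86 = \frac{3440}{9}$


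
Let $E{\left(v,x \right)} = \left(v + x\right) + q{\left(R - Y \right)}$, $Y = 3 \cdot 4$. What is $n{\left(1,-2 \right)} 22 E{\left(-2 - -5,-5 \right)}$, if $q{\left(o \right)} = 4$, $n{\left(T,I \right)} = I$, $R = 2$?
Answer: $-88$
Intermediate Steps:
$Y = 12$
$E{\left(v,x \right)} = 4 + v + x$ ($E{\left(v,x \right)} = \left(v + x\right) + 4 = 4 + v + x$)
$n{\left(1,-2 \right)} 22 E{\left(-2 - -5,-5 \right)} = \left(-2\right) 22 \left(4 - -3 - 5\right) = - 44 \left(4 + \left(-2 + 5\right) - 5\right) = - 44 \left(4 + 3 - 5\right) = \left(-44\right) 2 = -88$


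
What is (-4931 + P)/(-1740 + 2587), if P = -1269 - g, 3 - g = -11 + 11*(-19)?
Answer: -6423/847 ≈ -7.5832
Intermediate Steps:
g = 223 (g = 3 - (-11 + 11*(-19)) = 3 - (-11 - 209) = 3 - 1*(-220) = 3 + 220 = 223)
P = -1492 (P = -1269 - 1*223 = -1269 - 223 = -1492)
(-4931 + P)/(-1740 + 2587) = (-4931 - 1492)/(-1740 + 2587) = -6423/847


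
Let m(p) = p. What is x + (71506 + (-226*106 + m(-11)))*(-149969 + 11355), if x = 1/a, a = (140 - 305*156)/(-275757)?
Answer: -312609245402483/47440 ≈ -6.5896e+9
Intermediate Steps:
a = 47440/275757 (a = (140 - 47580)*(-1/275757) = -47440*(-1/275757) = 47440/275757 ≈ 0.17204)
x = 275757/47440 (x = 1/(47440/275757) = 275757/47440 ≈ 5.8128)
x + (71506 + (-226*106 + m(-11)))*(-149969 + 11355) = 275757/47440 + (71506 + (-226*106 - 11))*(-149969 + 11355) = 275757/47440 + (71506 + (-23956 - 11))*(-138614) = 275757/47440 + (71506 - 23967)*(-138614) = 275757/47440 + 47539*(-138614) = 275757/47440 - 6589570946 = -312609245402483/47440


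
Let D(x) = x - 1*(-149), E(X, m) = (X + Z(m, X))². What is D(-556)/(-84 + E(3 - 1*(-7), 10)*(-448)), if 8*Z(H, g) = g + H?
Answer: 407/70084 ≈ 0.0058073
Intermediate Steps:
Z(H, g) = H/8 + g/8 (Z(H, g) = (g + H)/8 = (H + g)/8 = H/8 + g/8)
E(X, m) = (m/8 + 9*X/8)² (E(X, m) = (X + (m/8 + X/8))² = (X + (X/8 + m/8))² = (m/8 + 9*X/8)²)
D(x) = 149 + x (D(x) = x + 149 = 149 + x)
D(-556)/(-84 + E(3 - 1*(-7), 10)*(-448)) = (149 - 556)/(-84 + ((10 + 9*(3 - 1*(-7)))²/64)*(-448)) = -407/(-84 + ((10 + 9*(3 + 7))²/64)*(-448)) = -407/(-84 + ((10 + 9*10)²/64)*(-448)) = -407/(-84 + ((10 + 90)²/64)*(-448)) = -407/(-84 + ((1/64)*100²)*(-448)) = -407/(-84 + ((1/64)*10000)*(-448)) = -407/(-84 + (625/4)*(-448)) = -407/(-84 - 70000) = -407/(-70084) = -407*(-1/70084) = 407/70084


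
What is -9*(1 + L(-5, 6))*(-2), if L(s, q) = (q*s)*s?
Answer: 2718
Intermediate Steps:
L(s, q) = q*s²
-9*(1 + L(-5, 6))*(-2) = -9*(1 + 6*(-5)²)*(-2) = -9*(1 + 6*25)*(-2) = -9*(1 + 150)*(-2) = -9*151*(-2) = -1359*(-2) = 2718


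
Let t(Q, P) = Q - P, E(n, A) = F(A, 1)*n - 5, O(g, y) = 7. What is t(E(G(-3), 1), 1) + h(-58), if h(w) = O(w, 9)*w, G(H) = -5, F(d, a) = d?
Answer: -417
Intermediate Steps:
E(n, A) = -5 + A*n (E(n, A) = A*n - 5 = -5 + A*n)
h(w) = 7*w
t(E(G(-3), 1), 1) + h(-58) = ((-5 + 1*(-5)) - 1*1) + 7*(-58) = ((-5 - 5) - 1) - 406 = (-10 - 1) - 406 = -11 - 406 = -417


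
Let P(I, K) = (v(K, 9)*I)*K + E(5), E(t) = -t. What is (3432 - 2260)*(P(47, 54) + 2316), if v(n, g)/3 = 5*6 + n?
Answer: 752291564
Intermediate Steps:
v(n, g) = 90 + 3*n (v(n, g) = 3*(5*6 + n) = 3*(30 + n) = 90 + 3*n)
P(I, K) = -5 + I*K*(90 + 3*K) (P(I, K) = ((90 + 3*K)*I)*K - 1*5 = (I*(90 + 3*K))*K - 5 = I*K*(90 + 3*K) - 5 = -5 + I*K*(90 + 3*K))
(3432 - 2260)*(P(47, 54) + 2316) = (3432 - 2260)*((-5 + 3*47*54*(30 + 54)) + 2316) = 1172*((-5 + 3*47*54*84) + 2316) = 1172*((-5 + 639576) + 2316) = 1172*(639571 + 2316) = 1172*641887 = 752291564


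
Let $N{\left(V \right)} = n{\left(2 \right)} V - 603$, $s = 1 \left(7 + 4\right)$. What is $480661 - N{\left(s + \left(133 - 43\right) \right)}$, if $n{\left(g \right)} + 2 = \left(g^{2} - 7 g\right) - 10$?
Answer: $483486$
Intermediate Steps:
$s = 11$ ($s = 1 \cdot 11 = 11$)
$n{\left(g \right)} = -12 + g^{2} - 7 g$ ($n{\left(g \right)} = -2 - \left(10 - g^{2} + 7 g\right) = -12 + g^{2} - 7 g$)
$N{\left(V \right)} = -603 - 22 V$ ($N{\left(V \right)} = \left(-12 + 2^{2} - 14\right) V - 603 = \left(-12 + 4 - 14\right) V - 603 = - 22 V - 603 = -603 - 22 V$)
$480661 - N{\left(s + \left(133 - 43\right) \right)} = 480661 - \left(-603 - 22 \left(11 + \left(133 - 43\right)\right)\right) = 480661 - \left(-603 - 22 \left(11 + 90\right)\right) = 480661 - \left(-603 - 2222\right) = 480661 - -2825 = 480661 + 2825 = 483486$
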